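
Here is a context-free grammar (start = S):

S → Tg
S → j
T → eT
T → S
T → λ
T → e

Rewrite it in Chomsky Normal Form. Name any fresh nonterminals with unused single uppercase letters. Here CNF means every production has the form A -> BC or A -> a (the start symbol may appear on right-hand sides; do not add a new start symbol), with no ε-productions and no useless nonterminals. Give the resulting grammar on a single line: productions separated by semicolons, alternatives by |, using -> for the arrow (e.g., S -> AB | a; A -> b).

Nullable: {T}; after ε-elimination: S -> g | j | Tg; T -> S | e | eT.
After unit-elimination: S -> g | j | Tg; T -> e | g | j | Tg | eT.
TERM: introduce B -> e, A -> g and substitute in every rule of length ≥2.

S -> g | j | TA; A -> g; B -> e; T -> e | g | j | BT | TA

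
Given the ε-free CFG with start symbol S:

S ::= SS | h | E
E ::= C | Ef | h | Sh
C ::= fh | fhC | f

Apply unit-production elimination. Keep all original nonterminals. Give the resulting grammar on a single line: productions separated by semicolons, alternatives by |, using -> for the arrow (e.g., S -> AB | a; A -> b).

Unit productions: E->C, S->E.
Unit pairs (A ⇒* B via units): (E,C), (S,C), (S,E).
S: inherits non-unit rules of {C, E, S} → Ef | SS | Sh | f | fh | fhC | h.
C: inherits non-unit rules of {C} → f | fh | fhC.
E: inherits non-unit rules of {C, E} → Ef | Sh | f | fh | fhC | h.

S -> f | h | Ef | SS | Sh | fh | fhC; C -> f | fh | fhC; E -> f | h | Ef | Sh | fh | fhC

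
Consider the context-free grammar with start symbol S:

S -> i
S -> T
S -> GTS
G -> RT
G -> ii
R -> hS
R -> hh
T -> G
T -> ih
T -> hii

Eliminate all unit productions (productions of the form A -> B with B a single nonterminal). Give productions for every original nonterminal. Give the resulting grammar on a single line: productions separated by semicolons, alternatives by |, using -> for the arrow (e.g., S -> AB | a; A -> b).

S -> i | RT | ih | ii | GTS | hii; G -> RT | ii; R -> hS | hh; T -> RT | ih | ii | hii

Unit productions: S->T, T->G.
Unit pairs (A ⇒* B via units): (S,G), (S,T), (T,G).
S: inherits non-unit rules of {G, S, T} → GTS | RT | hii | i | ih | ii.
G: inherits non-unit rules of {G} → RT | ii.
R: inherits non-unit rules of {R} → hS | hh.
T: inherits non-unit rules of {G, T} → RT | hii | ih | ii.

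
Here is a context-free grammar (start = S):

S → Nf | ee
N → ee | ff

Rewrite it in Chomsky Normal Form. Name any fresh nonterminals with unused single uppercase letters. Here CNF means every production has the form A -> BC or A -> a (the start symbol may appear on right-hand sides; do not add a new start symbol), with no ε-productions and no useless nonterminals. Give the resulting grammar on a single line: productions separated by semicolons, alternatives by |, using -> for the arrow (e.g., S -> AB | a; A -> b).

S -> AA | NB; A -> e; B -> f; N -> AA | BB

No ε-productions.
No unit productions to eliminate.
TERM: introduce A -> e, B -> f and substitute in every rule of length ≥2.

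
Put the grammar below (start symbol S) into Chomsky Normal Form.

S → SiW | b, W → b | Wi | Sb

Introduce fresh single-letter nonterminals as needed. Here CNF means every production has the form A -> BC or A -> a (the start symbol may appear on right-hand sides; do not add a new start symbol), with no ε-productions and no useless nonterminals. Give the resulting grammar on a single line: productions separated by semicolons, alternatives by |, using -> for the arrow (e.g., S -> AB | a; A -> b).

No ε-productions.
No unit productions to eliminate.
TERM: introduce B -> b, A -> i and substitute in every rule of length ≥2.
BIN: S -> SAW becomes S -> SC, C -> AW.

S -> b | SC; A -> i; B -> b; C -> AW; W -> b | SB | WA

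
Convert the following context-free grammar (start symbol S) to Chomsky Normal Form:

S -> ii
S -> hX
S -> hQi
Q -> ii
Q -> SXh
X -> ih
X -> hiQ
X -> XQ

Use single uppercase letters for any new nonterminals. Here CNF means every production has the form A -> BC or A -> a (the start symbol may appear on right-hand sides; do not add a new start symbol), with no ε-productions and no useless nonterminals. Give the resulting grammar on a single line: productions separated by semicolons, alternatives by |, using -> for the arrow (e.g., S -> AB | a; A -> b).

No ε-productions.
No unit productions to eliminate.
TERM: introduce A -> h, B -> i and substitute in every rule of length ≥2.
BIN: Q -> SXA becomes Q -> SC, C -> XA; S -> AQB becomes S -> AD, D -> QB; X -> ABQ becomes X -> AE, E -> BQ.

S -> AD | AX | BB; A -> h; B -> i; C -> XA; D -> QB; E -> BQ; Q -> BB | SC; X -> AE | BA | XQ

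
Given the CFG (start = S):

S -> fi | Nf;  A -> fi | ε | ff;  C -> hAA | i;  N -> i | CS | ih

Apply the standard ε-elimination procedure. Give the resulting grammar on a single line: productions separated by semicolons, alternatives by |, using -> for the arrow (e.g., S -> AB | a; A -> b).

Nullable set: {A}.
Drop A -> ε.
C -> hAA: A, A nullable, giving h | hA | hAA.
Unchanged (no nullable symbols): S -> Nf; S -> fi; A -> ff; A -> fi; C -> i; N -> CS; N -> i; N -> ih.

S -> Nf | fi; A -> ff | fi; C -> h | i | hA | hAA; N -> i | CS | ih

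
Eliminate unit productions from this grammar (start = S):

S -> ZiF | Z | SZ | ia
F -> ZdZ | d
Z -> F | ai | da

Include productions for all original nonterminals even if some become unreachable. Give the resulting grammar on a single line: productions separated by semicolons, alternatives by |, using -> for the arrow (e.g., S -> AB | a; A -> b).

S -> d | SZ | ai | da | ia | ZdZ | ZiF; F -> d | ZdZ; Z -> d | ai | da | ZdZ

Unit productions: S->Z, Z->F.
Unit pairs (A ⇒* B via units): (S,F), (S,Z), (Z,F).
S: inherits non-unit rules of {F, S, Z} → SZ | ZdZ | ZiF | ai | d | da | ia.
F: inherits non-unit rules of {F} → ZdZ | d.
Z: inherits non-unit rules of {F, Z} → ZdZ | ai | d | da.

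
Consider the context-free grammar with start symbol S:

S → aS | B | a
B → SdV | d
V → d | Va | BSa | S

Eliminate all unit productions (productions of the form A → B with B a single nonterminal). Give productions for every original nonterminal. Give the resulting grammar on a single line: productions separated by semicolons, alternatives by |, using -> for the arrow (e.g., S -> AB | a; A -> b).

Unit productions: S->B, V->S.
Unit pairs (A ⇒* B via units): (S,B), (V,B), (V,S).
S: inherits non-unit rules of {B, S} → SdV | a | aS | d.
B: inherits non-unit rules of {B} → SdV | d.
V: inherits non-unit rules of {B, S, V} → BSa | SdV | Va | a | aS | d.

S -> a | d | aS | SdV; B -> d | SdV; V -> a | d | Va | aS | BSa | SdV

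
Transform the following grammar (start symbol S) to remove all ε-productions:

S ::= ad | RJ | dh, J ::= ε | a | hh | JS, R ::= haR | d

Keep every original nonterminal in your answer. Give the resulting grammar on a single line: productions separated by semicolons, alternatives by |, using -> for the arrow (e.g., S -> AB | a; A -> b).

Nullable set: {J}.
S -> RJ: J nullable, giving R | RJ.
Drop J -> ε.
J -> JS: J nullable, giving JS | S.
Unchanged (no nullable symbols): S -> ad; S -> dh; J -> a; J -> hh; R -> d; R -> haR.

S -> R | RJ | ad | dh; J -> S | a | JS | hh; R -> d | haR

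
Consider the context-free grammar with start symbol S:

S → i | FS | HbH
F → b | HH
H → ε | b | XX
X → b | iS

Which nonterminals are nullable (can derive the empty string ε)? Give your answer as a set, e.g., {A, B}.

{F, H}

Directly nullable (have an ε-rule): {H}.
F is nullable via F -> HH (every symbol on the right is already known nullable).
Not nullable: S, X — each has a terminal in every rule's right-hand side or depends on a non-nullable symbol.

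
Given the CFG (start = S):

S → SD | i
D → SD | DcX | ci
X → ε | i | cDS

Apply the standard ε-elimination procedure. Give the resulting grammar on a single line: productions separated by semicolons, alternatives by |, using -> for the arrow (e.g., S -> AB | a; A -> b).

Nullable set: {X}.
D -> DcX: X nullable, giving Dc | DcX.
Drop X -> ε.
Unchanged (no nullable symbols): S -> SD; S -> i; D -> SD; D -> ci; X -> cDS; X -> i.

S -> i | SD; D -> Dc | SD | ci | DcX; X -> i | cDS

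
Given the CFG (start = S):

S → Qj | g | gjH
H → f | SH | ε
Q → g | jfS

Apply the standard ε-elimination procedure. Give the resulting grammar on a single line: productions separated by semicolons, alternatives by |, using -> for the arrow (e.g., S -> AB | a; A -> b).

Nullable set: {H}.
S -> gjH: H nullable, giving gj | gjH.
Drop H -> ε.
H -> SH: H nullable, giving S | SH.
Unchanged (no nullable symbols): S -> Qj; S -> g; H -> f; Q -> g; Q -> jfS.

S -> g | Qj | gj | gjH; H -> S | f | SH; Q -> g | jfS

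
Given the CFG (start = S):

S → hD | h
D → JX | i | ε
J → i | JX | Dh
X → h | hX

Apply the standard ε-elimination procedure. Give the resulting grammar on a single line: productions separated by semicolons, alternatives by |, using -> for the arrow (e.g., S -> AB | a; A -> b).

Nullable set: {D}.
S -> hD: D nullable, giving h | hD.
Drop D -> ε.
J -> Dh: D nullable, giving Dh | h.
Unchanged (no nullable symbols): S -> h; D -> JX; D -> i; J -> JX; J -> i; X -> h; X -> hX.

S -> h | hD; D -> i | JX; J -> h | i | Dh | JX; X -> h | hX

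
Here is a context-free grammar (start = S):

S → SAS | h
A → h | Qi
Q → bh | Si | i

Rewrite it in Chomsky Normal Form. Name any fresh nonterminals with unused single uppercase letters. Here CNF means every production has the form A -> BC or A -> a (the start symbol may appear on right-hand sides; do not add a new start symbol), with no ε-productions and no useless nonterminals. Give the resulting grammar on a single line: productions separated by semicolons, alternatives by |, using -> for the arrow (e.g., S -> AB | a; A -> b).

No ε-productions.
No unit productions to eliminate.
TERM: introduce C -> b, D -> h, B -> i and substitute in every rule of length ≥2.
BIN: S -> SAS becomes S -> SE, E -> AS.

S -> h | SE; A -> h | QB; B -> i; C -> b; D -> h; E -> AS; Q -> i | CD | SB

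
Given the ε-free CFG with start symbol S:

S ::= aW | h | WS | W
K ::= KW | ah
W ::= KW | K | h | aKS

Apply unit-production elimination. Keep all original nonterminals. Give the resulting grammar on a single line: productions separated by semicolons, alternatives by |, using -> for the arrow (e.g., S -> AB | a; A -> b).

S -> h | KW | WS | aW | ah | aKS; K -> KW | ah; W -> h | KW | ah | aKS

Unit productions: S->W, W->K.
Unit pairs (A ⇒* B via units): (S,K), (S,W), (W,K).
S: inherits non-unit rules of {K, S, W} → KW | WS | aKS | aW | ah | h.
K: inherits non-unit rules of {K} → KW | ah.
W: inherits non-unit rules of {K, W} → KW | aKS | ah | h.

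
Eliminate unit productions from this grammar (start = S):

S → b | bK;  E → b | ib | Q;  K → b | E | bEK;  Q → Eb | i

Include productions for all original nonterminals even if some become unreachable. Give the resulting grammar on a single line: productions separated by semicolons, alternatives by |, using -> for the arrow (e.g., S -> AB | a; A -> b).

Unit productions: E->Q, K->E.
Unit pairs (A ⇒* B via units): (E,Q), (K,E), (K,Q).
S: inherits non-unit rules of {S} → b | bK.
E: inherits non-unit rules of {E, Q} → Eb | b | i | ib.
K: inherits non-unit rules of {E, K, Q} → Eb | b | bEK | i | ib.
Q: inherits non-unit rules of {Q} → Eb | i.

S -> b | bK; E -> b | i | Eb | ib; K -> b | i | Eb | ib | bEK; Q -> i | Eb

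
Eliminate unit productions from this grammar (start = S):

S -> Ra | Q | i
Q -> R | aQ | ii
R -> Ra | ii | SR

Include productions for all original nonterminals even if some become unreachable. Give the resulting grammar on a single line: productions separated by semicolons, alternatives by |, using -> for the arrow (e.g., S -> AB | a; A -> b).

S -> i | Ra | SR | aQ | ii; Q -> Ra | SR | aQ | ii; R -> Ra | SR | ii

Unit productions: Q->R, S->Q.
Unit pairs (A ⇒* B via units): (Q,R), (S,Q), (S,R).
S: inherits non-unit rules of {Q, R, S} → Ra | SR | aQ | i | ii.
Q: inherits non-unit rules of {Q, R} → Ra | SR | aQ | ii.
R: inherits non-unit rules of {R} → Ra | SR | ii.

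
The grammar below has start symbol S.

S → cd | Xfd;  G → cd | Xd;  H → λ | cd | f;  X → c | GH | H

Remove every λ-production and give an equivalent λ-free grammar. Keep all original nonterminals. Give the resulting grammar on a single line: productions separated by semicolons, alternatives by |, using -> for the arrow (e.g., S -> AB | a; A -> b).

S -> cd | fd | Xfd; G -> d | Xd | cd; H -> f | cd; X -> G | H | c | GH

Nullable set: {H, X}.
S -> Xfd: X nullable, giving Xfd | fd.
G -> Xd: X nullable, giving Xd | d.
Drop H -> λ.
X -> GH: H nullable, giving G | GH.
X -> H: H nullable, giving H.
Unchanged (no nullable symbols): S -> cd; G -> cd; H -> cd; H -> f; X -> c.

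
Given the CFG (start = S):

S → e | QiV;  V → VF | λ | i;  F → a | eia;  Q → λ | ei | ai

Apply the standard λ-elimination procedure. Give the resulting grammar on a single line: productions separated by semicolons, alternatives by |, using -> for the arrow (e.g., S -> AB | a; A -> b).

S -> e | i | Qi | iV | QiV; F -> a | eia; Q -> ai | ei; V -> F | i | VF

Nullable set: {Q, V}.
S -> QiV: Q, V nullable, giving Qi | QiV | i | iV.
Drop Q -> λ.
Drop V -> λ.
V -> VF: V nullable, giving F | VF.
Unchanged (no nullable symbols): S -> e; F -> a; F -> eia; Q -> ai; Q -> ei; V -> i.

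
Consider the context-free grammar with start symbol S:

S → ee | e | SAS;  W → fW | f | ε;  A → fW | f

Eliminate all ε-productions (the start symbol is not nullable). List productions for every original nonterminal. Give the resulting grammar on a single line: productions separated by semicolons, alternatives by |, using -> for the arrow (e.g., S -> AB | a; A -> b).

S -> e | ee | SAS; A -> f | fW; W -> f | fW

Nullable set: {W}.
A -> fW: W nullable, giving f | fW.
Drop W -> ε.
W -> fW: W nullable, giving f | fW.
Unchanged (no nullable symbols): S -> SAS; S -> e; S -> ee; A -> f; W -> f.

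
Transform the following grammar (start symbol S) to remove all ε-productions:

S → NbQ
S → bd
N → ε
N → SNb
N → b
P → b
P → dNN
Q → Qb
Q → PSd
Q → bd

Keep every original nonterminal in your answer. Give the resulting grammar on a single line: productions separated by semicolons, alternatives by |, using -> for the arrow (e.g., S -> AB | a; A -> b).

Nullable set: {N}.
S -> NbQ: N nullable, giving NbQ | bQ.
Drop N -> ε.
N -> SNb: N nullable, giving SNb | Sb.
P -> dNN: N, N nullable, giving d | dN | dNN.
Unchanged (no nullable symbols): S -> bd; N -> b; P -> b; Q -> PSd; Q -> Qb; Q -> bd.

S -> bQ | bd | NbQ; N -> b | Sb | SNb; P -> b | d | dN | dNN; Q -> Qb | bd | PSd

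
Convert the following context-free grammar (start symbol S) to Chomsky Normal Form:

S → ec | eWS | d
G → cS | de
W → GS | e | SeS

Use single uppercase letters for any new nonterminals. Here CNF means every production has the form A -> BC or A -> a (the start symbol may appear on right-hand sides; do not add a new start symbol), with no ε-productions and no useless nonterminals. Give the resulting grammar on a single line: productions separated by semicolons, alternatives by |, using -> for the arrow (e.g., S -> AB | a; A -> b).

S -> d | CA | CD; A -> c; B -> d; C -> e; D -> WS; E -> CS; G -> AS | BC; W -> e | GS | SE

No ε-productions.
No unit productions to eliminate.
TERM: introduce A -> c, B -> d, C -> e and substitute in every rule of length ≥2.
BIN: S -> CWS becomes S -> CD, D -> WS; W -> SCS becomes W -> SE, E -> CS.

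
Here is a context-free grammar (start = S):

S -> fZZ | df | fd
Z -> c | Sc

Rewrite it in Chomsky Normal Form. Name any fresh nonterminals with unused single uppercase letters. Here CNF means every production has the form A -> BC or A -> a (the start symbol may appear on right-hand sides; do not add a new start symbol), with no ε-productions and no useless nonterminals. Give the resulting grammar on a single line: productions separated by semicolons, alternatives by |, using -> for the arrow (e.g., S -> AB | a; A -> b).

No ε-productions.
No unit productions to eliminate.
TERM: introduce C -> c, A -> d, B -> f and substitute in every rule of length ≥2.
BIN: S -> BZZ becomes S -> BD, D -> ZZ.

S -> AB | BA | BD; A -> d; B -> f; C -> c; D -> ZZ; Z -> c | SC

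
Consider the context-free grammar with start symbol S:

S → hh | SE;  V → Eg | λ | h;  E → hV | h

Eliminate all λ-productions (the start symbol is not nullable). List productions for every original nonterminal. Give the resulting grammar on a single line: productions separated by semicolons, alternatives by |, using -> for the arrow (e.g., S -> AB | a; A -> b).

Nullable set: {V}.
E -> hV: V nullable, giving h | hV.
Drop V -> λ.
Unchanged (no nullable symbols): S -> SE; S -> hh; E -> h; V -> Eg; V -> h.

S -> SE | hh; E -> h | hV; V -> h | Eg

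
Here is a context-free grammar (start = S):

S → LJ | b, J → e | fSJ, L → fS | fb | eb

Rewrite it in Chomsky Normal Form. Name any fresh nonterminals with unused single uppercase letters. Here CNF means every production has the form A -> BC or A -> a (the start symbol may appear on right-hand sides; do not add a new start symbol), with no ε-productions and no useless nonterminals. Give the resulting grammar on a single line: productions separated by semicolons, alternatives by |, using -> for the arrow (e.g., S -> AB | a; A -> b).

No ε-productions.
No unit productions to eliminate.
TERM: introduce C -> b, B -> e, A -> f and substitute in every rule of length ≥2.
BIN: J -> ASJ becomes J -> AD, D -> SJ.

S -> b | LJ; A -> f; B -> e; C -> b; D -> SJ; J -> e | AD; L -> AC | AS | BC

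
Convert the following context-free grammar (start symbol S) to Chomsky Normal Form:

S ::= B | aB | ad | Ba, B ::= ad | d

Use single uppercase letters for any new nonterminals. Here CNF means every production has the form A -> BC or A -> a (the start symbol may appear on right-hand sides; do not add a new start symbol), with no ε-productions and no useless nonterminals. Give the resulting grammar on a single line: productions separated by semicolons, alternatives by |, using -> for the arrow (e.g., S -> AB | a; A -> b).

S -> d | AB | AC | BA; A -> a; B -> d | AC; C -> d

No ε-productions.
After unit-elimination: S -> d | Ba | aB | ad; B -> d | ad.
TERM: introduce A -> a, C -> d and substitute in every rule of length ≥2.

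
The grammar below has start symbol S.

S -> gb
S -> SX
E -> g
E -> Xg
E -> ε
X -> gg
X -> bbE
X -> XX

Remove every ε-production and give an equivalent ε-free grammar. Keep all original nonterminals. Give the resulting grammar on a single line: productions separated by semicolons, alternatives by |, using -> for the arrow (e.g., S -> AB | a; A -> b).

S -> SX | gb; E -> g | Xg; X -> XX | bb | gg | bbE

Nullable set: {E}.
Drop E -> ε.
X -> bbE: E nullable, giving bb | bbE.
Unchanged (no nullable symbols): S -> SX; S -> gb; E -> Xg; E -> g; X -> XX; X -> gg.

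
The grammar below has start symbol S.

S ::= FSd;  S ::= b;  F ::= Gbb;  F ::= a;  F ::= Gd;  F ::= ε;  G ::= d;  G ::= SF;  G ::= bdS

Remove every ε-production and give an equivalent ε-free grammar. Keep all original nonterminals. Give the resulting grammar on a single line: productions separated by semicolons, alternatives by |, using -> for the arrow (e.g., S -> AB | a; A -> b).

S -> b | Sd | FSd; F -> a | Gd | Gbb; G -> S | d | SF | bdS

Nullable set: {F}.
S -> FSd: F nullable, giving FSd | Sd.
Drop F -> ε.
G -> SF: F nullable, giving S | SF.
Unchanged (no nullable symbols): S -> b; F -> Gbb; F -> Gd; F -> a; G -> bdS; G -> d.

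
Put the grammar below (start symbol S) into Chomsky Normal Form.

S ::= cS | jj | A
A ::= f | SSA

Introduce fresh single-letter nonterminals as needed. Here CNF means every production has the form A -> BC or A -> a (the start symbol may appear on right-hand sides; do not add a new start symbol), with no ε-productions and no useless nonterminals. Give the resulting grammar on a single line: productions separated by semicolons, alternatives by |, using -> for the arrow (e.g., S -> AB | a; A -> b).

No ε-productions.
After unit-elimination: S -> f | cS | jj | SSA; A -> f | SSA.
TERM: introduce B -> c, C -> j and substitute in every rule of length ≥2.
BIN: A -> SSA becomes A -> SD, D -> SA; S -> SSA becomes S -> SE, E -> SA.

S -> f | BS | CC | SE; A -> f | SD; B -> c; C -> j; D -> SA; E -> SA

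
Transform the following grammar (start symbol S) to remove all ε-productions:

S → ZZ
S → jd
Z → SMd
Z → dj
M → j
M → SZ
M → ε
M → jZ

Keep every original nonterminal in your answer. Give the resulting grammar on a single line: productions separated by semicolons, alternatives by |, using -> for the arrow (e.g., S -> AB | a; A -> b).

S -> ZZ | jd; M -> j | SZ | jZ; Z -> Sd | dj | SMd

Nullable set: {M}.
Drop M -> ε.
Z -> SMd: M nullable, giving SMd | Sd.
Unchanged (no nullable symbols): S -> ZZ; S -> jd; M -> SZ; M -> j; M -> jZ; Z -> dj.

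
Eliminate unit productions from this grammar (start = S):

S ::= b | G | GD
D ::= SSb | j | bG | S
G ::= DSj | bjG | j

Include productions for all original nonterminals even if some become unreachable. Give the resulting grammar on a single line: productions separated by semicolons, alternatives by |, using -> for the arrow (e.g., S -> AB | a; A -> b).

Unit productions: D->S, S->G.
Unit pairs (A ⇒* B via units): (D,G), (D,S), (S,G).
S: inherits non-unit rules of {G, S} → DSj | GD | b | bjG | j.
D: inherits non-unit rules of {D, G, S} → DSj | GD | SSb | b | bG | bjG | j.
G: inherits non-unit rules of {G} → DSj | bjG | j.

S -> b | j | GD | DSj | bjG; D -> b | j | GD | bG | DSj | SSb | bjG; G -> j | DSj | bjG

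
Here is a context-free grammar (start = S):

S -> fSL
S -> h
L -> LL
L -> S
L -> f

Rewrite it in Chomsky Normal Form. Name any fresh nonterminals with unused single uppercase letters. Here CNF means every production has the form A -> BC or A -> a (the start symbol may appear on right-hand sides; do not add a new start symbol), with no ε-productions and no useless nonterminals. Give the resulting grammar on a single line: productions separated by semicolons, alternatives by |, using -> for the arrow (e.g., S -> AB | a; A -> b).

No ε-productions.
After unit-elimination: S -> h | fSL; L -> f | h | LL | fSL.
TERM: introduce A -> f and substitute in every rule of length ≥2.
BIN: L -> ASL becomes L -> AB, B -> SL; S -> ASL becomes S -> AC, C -> SL.

S -> h | AC; A -> f; B -> SL; C -> SL; L -> f | h | AB | LL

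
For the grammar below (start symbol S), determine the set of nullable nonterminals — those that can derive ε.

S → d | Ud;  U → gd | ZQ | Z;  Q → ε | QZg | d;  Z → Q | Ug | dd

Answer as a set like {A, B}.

Directly nullable (have an ε-rule): {Q}.
Z is nullable via Z -> Q (every symbol on the right is already known nullable).
U is nullable via U -> Z (every symbol on the right is already known nullable).
Not nullable: S — each has a terminal in every rule's right-hand side or depends on a non-nullable symbol.

{Q, U, Z}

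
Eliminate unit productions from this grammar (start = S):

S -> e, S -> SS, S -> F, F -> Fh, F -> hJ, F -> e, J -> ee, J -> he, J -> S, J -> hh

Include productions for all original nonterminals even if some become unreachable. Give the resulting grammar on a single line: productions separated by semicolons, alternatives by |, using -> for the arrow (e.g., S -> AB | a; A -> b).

S -> e | Fh | SS | hJ; F -> e | Fh | hJ; J -> e | Fh | SS | ee | hJ | he | hh

Unit productions: J->S, S->F.
Unit pairs (A ⇒* B via units): (J,F), (J,S), (S,F).
S: inherits non-unit rules of {F, S} → Fh | SS | e | hJ.
F: inherits non-unit rules of {F} → Fh | e | hJ.
J: inherits non-unit rules of {F, J, S} → Fh | SS | e | ee | hJ | he | hh.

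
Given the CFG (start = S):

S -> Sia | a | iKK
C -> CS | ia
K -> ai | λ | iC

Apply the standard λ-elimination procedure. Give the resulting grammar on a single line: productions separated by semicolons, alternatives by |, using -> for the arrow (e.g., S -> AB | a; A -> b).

Nullable set: {K}.
S -> iKK: K, K nullable, giving i | iK | iKK.
Drop K -> λ.
Unchanged (no nullable symbols): S -> Sia; S -> a; C -> CS; C -> ia; K -> ai; K -> iC.

S -> a | i | iK | Sia | iKK; C -> CS | ia; K -> ai | iC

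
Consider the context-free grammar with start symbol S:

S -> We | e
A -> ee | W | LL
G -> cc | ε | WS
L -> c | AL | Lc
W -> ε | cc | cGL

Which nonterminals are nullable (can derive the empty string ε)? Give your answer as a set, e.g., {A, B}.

Directly nullable (have an ε-rule): {G, W}.
A is nullable via A -> W (every symbol on the right is already known nullable).
Not nullable: L, S — each has a terminal in every rule's right-hand side or depends on a non-nullable symbol.

{A, G, W}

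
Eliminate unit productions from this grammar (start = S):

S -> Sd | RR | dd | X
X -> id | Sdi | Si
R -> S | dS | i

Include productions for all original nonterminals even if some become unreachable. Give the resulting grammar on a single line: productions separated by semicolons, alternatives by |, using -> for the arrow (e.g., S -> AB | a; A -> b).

S -> RR | Sd | Si | dd | id | Sdi; R -> i | RR | Sd | Si | dS | dd | id | Sdi; X -> Si | id | Sdi

Unit productions: R->S, S->X.
Unit pairs (A ⇒* B via units): (R,S), (R,X), (S,X).
S: inherits non-unit rules of {S, X} → RR | Sd | Sdi | Si | dd | id.
R: inherits non-unit rules of {R, S, X} → RR | Sd | Sdi | Si | dS | dd | i | id.
X: inherits non-unit rules of {X} → Sdi | Si | id.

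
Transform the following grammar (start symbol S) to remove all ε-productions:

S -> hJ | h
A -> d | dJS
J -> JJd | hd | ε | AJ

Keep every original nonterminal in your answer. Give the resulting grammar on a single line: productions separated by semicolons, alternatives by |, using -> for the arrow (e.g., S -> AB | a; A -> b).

Nullable set: {J}.
S -> hJ: J nullable, giving h | hJ.
A -> dJS: J nullable, giving dJS | dS.
Drop J -> ε.
J -> AJ: J nullable, giving A | AJ.
J -> JJd: J, J nullable, giving JJd | Jd | d.
Unchanged (no nullable symbols): S -> h; A -> d; J -> hd.

S -> h | hJ; A -> d | dS | dJS; J -> A | d | AJ | Jd | hd | JJd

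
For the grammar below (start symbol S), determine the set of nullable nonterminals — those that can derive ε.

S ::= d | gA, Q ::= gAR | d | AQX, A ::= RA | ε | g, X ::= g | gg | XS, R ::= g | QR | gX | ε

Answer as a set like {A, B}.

{A, R}

Directly nullable (have an ε-rule): {A, R}.
Not nullable: Q, S, X — each has a terminal in every rule's right-hand side or depends on a non-nullable symbol.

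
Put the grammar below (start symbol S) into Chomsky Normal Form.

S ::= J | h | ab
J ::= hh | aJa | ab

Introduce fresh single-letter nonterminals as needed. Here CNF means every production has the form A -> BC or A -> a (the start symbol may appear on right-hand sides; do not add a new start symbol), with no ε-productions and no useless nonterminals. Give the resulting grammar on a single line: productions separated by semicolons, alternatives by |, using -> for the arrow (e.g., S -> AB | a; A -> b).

S -> h | AB | AE | CC; A -> a; B -> b; C -> h; D -> JA; E -> JA; J -> AB | AD | CC

No ε-productions.
After unit-elimination: S -> h | ab | hh | aJa; J -> ab | hh | aJa.
TERM: introduce A -> a, B -> b, C -> h and substitute in every rule of length ≥2.
BIN: J -> AJA becomes J -> AD, D -> JA; S -> AJA becomes S -> AE, E -> JA.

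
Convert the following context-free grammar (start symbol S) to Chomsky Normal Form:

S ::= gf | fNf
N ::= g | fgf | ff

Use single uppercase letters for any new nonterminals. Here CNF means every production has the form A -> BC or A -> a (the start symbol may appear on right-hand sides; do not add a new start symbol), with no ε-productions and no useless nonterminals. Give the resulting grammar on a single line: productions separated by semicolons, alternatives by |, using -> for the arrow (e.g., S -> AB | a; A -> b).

S -> AD | BA; A -> f; B -> g; C -> BA; D -> NA; N -> g | AA | AC

No ε-productions.
No unit productions to eliminate.
TERM: introduce A -> f, B -> g and substitute in every rule of length ≥2.
BIN: N -> ABA becomes N -> AC, C -> BA; S -> ANA becomes S -> AD, D -> NA.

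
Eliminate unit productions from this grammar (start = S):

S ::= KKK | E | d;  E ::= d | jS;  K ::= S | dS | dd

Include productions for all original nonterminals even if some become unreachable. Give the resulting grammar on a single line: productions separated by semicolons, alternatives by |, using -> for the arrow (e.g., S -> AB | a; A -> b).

S -> d | jS | KKK; E -> d | jS; K -> d | dS | dd | jS | KKK

Unit productions: K->S, S->E.
Unit pairs (A ⇒* B via units): (K,E), (K,S), (S,E).
S: inherits non-unit rules of {E, S} → KKK | d | jS.
E: inherits non-unit rules of {E} → d | jS.
K: inherits non-unit rules of {E, K, S} → KKK | d | dS | dd | jS.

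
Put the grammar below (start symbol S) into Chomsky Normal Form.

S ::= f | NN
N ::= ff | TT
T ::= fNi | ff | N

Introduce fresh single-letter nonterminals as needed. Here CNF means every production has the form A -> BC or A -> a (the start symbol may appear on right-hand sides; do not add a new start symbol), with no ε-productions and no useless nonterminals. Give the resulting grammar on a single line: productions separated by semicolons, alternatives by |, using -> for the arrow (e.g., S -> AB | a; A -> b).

S -> f | NN; A -> f; B -> i; C -> NB; N -> AA | TT; T -> AA | AC | TT

No ε-productions.
After unit-elimination: S -> f | NN; N -> TT | ff; T -> TT | ff | fNi.
TERM: introduce A -> f, B -> i and substitute in every rule of length ≥2.
BIN: T -> ANB becomes T -> AC, C -> NB.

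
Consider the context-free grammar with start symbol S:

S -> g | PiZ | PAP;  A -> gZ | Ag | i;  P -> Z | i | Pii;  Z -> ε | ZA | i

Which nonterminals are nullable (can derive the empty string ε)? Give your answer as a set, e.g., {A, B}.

{P, Z}

Directly nullable (have an ε-rule): {Z}.
P is nullable via P -> Z (every symbol on the right is already known nullable).
Not nullable: A, S — each has a terminal in every rule's right-hand side or depends on a non-nullable symbol.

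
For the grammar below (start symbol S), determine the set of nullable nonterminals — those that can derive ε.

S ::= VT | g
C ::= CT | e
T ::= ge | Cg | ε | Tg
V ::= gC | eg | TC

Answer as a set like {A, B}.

{T}

Directly nullable (have an ε-rule): {T}.
Not nullable: C, S, V — each has a terminal in every rule's right-hand side or depends on a non-nullable symbol.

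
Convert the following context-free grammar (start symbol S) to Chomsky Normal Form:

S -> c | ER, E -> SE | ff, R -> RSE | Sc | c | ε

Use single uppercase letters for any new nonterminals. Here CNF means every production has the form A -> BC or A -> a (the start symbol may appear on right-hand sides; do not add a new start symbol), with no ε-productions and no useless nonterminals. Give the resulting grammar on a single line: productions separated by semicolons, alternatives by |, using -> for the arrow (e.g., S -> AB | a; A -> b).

S -> c | AA | ER | SE; A -> f; B -> c; C -> SE; E -> AA | SE; R -> c | RC | SB | SE

Nullable: {R}; after ε-elimination: S -> E | c | ER; E -> SE | ff; R -> c | SE | Sc | RSE.
After unit-elimination: S -> c | ER | SE | ff; E -> SE | ff; R -> c | SE | Sc | RSE.
TERM: introduce B -> c, A -> f and substitute in every rule of length ≥2.
BIN: R -> RSE becomes R -> RC, C -> SE.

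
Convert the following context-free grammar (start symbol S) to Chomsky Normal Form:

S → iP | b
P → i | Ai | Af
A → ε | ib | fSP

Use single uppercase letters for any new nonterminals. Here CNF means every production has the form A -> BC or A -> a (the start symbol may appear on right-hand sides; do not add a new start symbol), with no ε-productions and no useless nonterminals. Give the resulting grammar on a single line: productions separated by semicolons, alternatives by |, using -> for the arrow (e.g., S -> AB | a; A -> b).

Nullable: {A}; after ε-elimination: S -> b | iP; A -> ib | fSP; P -> f | i | Af | Ai.
No unit productions to eliminate.
TERM: introduce D -> b, B -> f, C -> i and substitute in every rule of length ≥2.
BIN: A -> BSP becomes A -> BE, E -> SP.

S -> b | CP; A -> BE | CD; B -> f; C -> i; D -> b; E -> SP; P -> f | i | AB | AC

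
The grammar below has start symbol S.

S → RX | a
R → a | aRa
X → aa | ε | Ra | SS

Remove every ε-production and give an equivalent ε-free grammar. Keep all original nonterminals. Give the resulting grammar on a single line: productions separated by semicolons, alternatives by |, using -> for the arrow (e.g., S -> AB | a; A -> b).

Nullable set: {X}.
S -> RX: X nullable, giving R | RX.
Drop X -> ε.
Unchanged (no nullable symbols): S -> a; R -> a; R -> aRa; X -> Ra; X -> SS; X -> aa.

S -> R | a | RX; R -> a | aRa; X -> Ra | SS | aa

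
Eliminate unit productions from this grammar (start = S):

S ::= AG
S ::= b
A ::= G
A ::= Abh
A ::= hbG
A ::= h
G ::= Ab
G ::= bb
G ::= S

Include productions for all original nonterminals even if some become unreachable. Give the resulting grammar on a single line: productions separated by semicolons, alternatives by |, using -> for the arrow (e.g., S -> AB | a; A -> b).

Unit productions: A->G, G->S.
Unit pairs (A ⇒* B via units): (A,G), (A,S), (G,S).
S: inherits non-unit rules of {S} → AG | b.
A: inherits non-unit rules of {A, G, S} → AG | Ab | Abh | b | bb | h | hbG.
G: inherits non-unit rules of {G, S} → AG | Ab | b | bb.

S -> b | AG; A -> b | h | AG | Ab | bb | Abh | hbG; G -> b | AG | Ab | bb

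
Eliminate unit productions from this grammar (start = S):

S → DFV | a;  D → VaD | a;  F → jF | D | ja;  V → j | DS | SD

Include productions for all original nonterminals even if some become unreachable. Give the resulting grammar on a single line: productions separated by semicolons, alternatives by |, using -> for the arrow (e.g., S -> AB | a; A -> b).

Unit productions: F->D.
Unit pairs (A ⇒* B via units): (F,D).
S: inherits non-unit rules of {S} → DFV | a.
D: inherits non-unit rules of {D} → VaD | a.
F: inherits non-unit rules of {D, F} → VaD | a | jF | ja.
V: inherits non-unit rules of {V} → DS | SD | j.

S -> a | DFV; D -> a | VaD; F -> a | jF | ja | VaD; V -> j | DS | SD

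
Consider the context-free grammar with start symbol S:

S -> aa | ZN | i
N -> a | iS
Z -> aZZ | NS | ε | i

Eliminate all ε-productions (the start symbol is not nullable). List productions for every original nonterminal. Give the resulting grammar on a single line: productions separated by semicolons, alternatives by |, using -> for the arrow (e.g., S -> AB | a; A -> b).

S -> N | i | ZN | aa; N -> a | iS; Z -> a | i | NS | aZ | aZZ

Nullable set: {Z}.
S -> ZN: Z nullable, giving N | ZN.
Drop Z -> ε.
Z -> aZZ: Z, Z nullable, giving a | aZ | aZZ.
Unchanged (no nullable symbols): S -> aa; S -> i; N -> a; N -> iS; Z -> NS; Z -> i.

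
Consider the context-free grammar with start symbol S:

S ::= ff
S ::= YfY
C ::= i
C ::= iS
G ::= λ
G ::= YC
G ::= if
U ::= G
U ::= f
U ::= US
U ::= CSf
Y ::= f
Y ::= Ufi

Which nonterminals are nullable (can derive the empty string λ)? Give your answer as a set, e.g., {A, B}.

{G, U}

Directly nullable (have an ε-rule): {G}.
U is nullable via U -> G (every symbol on the right is already known nullable).
Not nullable: C, S, Y — each has a terminal in every rule's right-hand side or depends on a non-nullable symbol.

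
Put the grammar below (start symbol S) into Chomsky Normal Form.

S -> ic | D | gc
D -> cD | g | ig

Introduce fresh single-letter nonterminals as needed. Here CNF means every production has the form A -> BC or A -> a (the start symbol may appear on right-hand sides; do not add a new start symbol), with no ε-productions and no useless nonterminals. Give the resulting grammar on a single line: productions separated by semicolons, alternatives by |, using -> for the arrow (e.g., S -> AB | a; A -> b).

S -> g | AD | BA | BC | CA; A -> c; B -> i; C -> g; D -> g | AD | BC

No ε-productions.
After unit-elimination: S -> g | cD | gc | ic | ig; D -> g | cD | ig.
TERM: introduce A -> c, C -> g, B -> i and substitute in every rule of length ≥2.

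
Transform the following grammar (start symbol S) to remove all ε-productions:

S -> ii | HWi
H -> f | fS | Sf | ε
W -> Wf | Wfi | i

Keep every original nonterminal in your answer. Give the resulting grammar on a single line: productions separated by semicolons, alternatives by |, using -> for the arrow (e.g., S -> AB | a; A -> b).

Nullable set: {H}.
S -> HWi: H nullable, giving HWi | Wi.
Drop H -> ε.
Unchanged (no nullable symbols): S -> ii; H -> Sf; H -> f; H -> fS; W -> Wf; W -> Wfi; W -> i.

S -> Wi | ii | HWi; H -> f | Sf | fS; W -> i | Wf | Wfi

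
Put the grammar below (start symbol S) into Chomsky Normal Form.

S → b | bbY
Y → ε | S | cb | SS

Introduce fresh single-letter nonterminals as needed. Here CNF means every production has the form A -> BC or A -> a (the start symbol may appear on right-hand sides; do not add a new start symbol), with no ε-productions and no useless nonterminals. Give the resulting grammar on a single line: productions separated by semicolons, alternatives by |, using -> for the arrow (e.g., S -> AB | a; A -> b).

S -> b | AA | AC; A -> b; B -> c; C -> AY; D -> AY; Y -> b | AA | AD | BA | SS

Nullable: {Y}; after ε-elimination: S -> b | bb | bbY; Y -> S | SS | cb.
After unit-elimination: S -> b | bb | bbY; Y -> b | SS | bb | cb | bbY.
TERM: introduce A -> b, B -> c and substitute in every rule of length ≥2.
BIN: S -> AAY becomes S -> AC, C -> AY; Y -> AAY becomes Y -> AD, D -> AY.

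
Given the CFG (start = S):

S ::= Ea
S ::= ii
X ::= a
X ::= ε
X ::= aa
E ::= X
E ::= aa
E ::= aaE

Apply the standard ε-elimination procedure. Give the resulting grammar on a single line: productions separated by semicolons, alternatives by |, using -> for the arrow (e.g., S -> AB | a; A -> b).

S -> a | Ea | ii; E -> X | aa | aaE; X -> a | aa

Nullable set: {E, X}.
S -> Ea: E nullable, giving Ea | a.
E -> X: X nullable, giving X.
E -> aaE: E nullable, giving aa | aaE.
Drop X -> ε.
Unchanged (no nullable symbols): S -> ii; E -> aa; X -> a; X -> aa.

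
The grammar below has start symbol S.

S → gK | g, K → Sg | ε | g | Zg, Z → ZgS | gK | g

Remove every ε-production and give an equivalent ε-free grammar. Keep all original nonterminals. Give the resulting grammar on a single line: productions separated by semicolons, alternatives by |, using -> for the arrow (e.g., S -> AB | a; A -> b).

Nullable set: {K}.
S -> gK: K nullable, giving g | gK.
Drop K -> ε.
Z -> gK: K nullable, giving g | gK.
Unchanged (no nullable symbols): S -> g; K -> Sg; K -> Zg; K -> g; Z -> ZgS; Z -> g.

S -> g | gK; K -> g | Sg | Zg; Z -> g | gK | ZgS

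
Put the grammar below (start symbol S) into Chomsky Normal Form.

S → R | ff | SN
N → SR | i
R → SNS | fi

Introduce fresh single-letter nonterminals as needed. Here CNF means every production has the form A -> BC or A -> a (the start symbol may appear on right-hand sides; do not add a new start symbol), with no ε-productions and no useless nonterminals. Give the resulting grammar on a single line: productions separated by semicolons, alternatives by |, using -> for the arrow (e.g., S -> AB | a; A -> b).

No ε-productions.
After unit-elimination: S -> SN | ff | fi | SNS; N -> i | SR; R -> fi | SNS.
TERM: introduce A -> f, B -> i and substitute in every rule of length ≥2.
BIN: R -> SNS becomes R -> SC, C -> NS; S -> SNS becomes S -> SD, D -> NS.

S -> AA | AB | SD | SN; A -> f; B -> i; C -> NS; D -> NS; N -> i | SR; R -> AB | SC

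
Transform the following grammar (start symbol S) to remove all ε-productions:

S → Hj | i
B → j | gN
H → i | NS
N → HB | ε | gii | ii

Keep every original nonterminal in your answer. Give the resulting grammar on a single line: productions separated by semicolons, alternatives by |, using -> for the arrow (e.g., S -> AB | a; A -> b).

Nullable set: {N}.
B -> gN: N nullable, giving g | gN.
H -> NS: N nullable, giving NS | S.
Drop N -> ε.
Unchanged (no nullable symbols): S -> Hj; S -> i; B -> j; H -> i; N -> HB; N -> gii; N -> ii.

S -> i | Hj; B -> g | j | gN; H -> S | i | NS; N -> HB | ii | gii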